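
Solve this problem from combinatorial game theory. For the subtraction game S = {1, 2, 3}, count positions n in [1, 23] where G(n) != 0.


Subtraction set S = {1, 2, 3}, so G(n) = n mod 4.
G(n) = 0 when n is a multiple of 4.
Multiples of 4 in [1, 23]: 5
N-positions (nonzero Grundy) = 23 - 5 = 18

18


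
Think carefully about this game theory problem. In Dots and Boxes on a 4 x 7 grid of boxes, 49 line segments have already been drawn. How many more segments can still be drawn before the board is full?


Grid: 4 x 7 boxes, i.e. 5 rows and 8 columns of dots.
Horizontal edges: (rows + 1) * cols = 5 * 7 = 35
Vertical edges: rows * (cols + 1) = 4 * 8 = 32
Total edges: 35 + 32 = 67
Edges drawn: 49
Remaining: 67 - 49 = 18

18


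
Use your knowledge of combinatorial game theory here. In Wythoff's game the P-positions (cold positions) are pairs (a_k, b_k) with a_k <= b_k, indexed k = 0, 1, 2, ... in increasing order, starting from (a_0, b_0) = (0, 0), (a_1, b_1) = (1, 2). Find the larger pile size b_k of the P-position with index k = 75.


By Wythoff's theorem, a_k = floor(k * phi) and b_k = floor(k * phi^2) = a_k + k, where phi = (1 + sqrt(5))/2 is the golden ratio.
phi = (1 + sqrt(5))/2 = 1.618034
phi^2 = phi + 1 = 2.618034
k = 75
k * phi^2 = 75 * 2.618034 = 196.352549
b_75 = floor(k * phi^2) = 196 (check: a_75 + k = 121 + 75 = 196)

196


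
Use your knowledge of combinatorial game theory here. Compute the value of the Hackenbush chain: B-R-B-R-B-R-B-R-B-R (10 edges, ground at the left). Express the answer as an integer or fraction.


Edges (from ground): B-R-B-R-B-R-B-R-B-R
By Berlekamp's sign-expansion rule, a Blue-Red Hackenbush stalk has the value of the surreal number whose sign sequence is the edge sequence with B -> + and R -> -.
Sign sequence: +-+-+-+-+-
Trace the sign expansion in the surreal number tree, starting from 0:
Edge 1: B (sign +) -> bounds (0, +inf), value = 1
Edge 2: R (sign -) -> bounds (0, 1), value = 1/2
Edge 3: B (sign +) -> bounds (1/2, 1), value = 3/4
Edge 4: R (sign -) -> bounds (1/2, 3/4), value = 5/8
Edge 5: B (sign +) -> bounds (5/8, 3/4), value = 11/16
Edge 6: R (sign -) -> bounds (5/8, 11/16), value = 21/32
Edge 7: B (sign +) -> bounds (21/32, 11/16), value = 43/64
Edge 8: R (sign -) -> bounds (21/32, 43/64), value = 85/128
Edge 9: B (sign +) -> bounds (85/128, 43/64), value = 171/256
Edge 10: R (sign -) -> bounds (85/128, 171/256), value = 341/512
Game value = 341/512

341/512


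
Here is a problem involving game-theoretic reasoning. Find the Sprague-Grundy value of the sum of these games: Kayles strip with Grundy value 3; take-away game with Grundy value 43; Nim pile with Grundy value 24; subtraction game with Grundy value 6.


By the Sprague-Grundy theorem, the Grundy value of a sum of games is the XOR of individual Grundy values.
Kayles strip: Grundy value = 3. Running XOR: 0 XOR 3 = 3
take-away game: Grundy value = 43. Running XOR: 3 XOR 43 = 40
Nim pile: Grundy value = 24. Running XOR: 40 XOR 24 = 48
subtraction game: Grundy value = 6. Running XOR: 48 XOR 6 = 54
The combined Grundy value is 54.

54


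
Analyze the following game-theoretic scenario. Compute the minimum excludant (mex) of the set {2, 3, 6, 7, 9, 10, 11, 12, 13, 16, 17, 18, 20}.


Set = {2, 3, 6, 7, 9, 10, 11, 12, 13, 16, 17, 18, 20}
0 is NOT in the set. This is the mex.
mex = 0

0


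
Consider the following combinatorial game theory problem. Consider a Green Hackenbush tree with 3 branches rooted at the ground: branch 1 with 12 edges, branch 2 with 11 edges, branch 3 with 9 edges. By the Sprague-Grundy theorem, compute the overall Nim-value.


The tree has 3 branches from the ground vertex.
In Green Hackenbush, the Nim-value of a simple path of length k is k.
Branch 1: length 12, Nim-value = 12
Branch 2: length 11, Nim-value = 11
Branch 3: length 9, Nim-value = 9
Total Nim-value = XOR of all branch values:
0 XOR 12 = 12
12 XOR 11 = 7
7 XOR 9 = 14
Nim-value of the tree = 14

14


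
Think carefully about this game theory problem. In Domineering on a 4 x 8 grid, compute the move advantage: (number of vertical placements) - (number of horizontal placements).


Board is 4 x 8 (rows x cols).
Left (vertical) placements: (rows-1) * cols = 3 * 8 = 24
Right (horizontal) placements: rows * (cols-1) = 4 * 7 = 28
Advantage = Left - Right = 24 - 28 = -4

-4


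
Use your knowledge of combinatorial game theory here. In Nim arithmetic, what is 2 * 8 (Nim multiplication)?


Nim multiplication is bilinear over XOR: (u XOR v) * w = (u*w) XOR (v*w).
So we split each operand into its bit components and XOR the pairwise Nim products.
2 = 2 (as XOR of powers of 2).
8 = 8 (as XOR of powers of 2).
Using the standard Nim-product table on single bits:
  2*2 = 3,   2*4 = 8,   2*8 = 12,
  4*4 = 6,   4*8 = 11,  8*8 = 13,
and  1*x = x (identity), k*l = l*k (commutative).
Pairwise Nim products:
  2 * 8 = 12
XOR them: 12 = 12.
Result: 2 * 8 = 12 (in Nim).

12


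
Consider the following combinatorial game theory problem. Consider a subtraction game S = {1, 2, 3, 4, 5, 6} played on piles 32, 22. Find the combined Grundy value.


Subtraction set: {1, 2, 3, 4, 5, 6}
For this subtraction set, G(n) = n mod 7 (period = max + 1 = 7).
Pile 1 (size 32): G(32) = 32 mod 7 = 4
Pile 2 (size 22): G(22) = 22 mod 7 = 1
Total Grundy value = XOR of all: 4 XOR 1 = 5

5


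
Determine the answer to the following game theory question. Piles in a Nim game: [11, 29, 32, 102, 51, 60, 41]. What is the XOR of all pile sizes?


We need the XOR (exclusive or) of all pile sizes.
After XOR-ing pile 1 (size 11): 0 XOR 11 = 11
After XOR-ing pile 2 (size 29): 11 XOR 29 = 22
After XOR-ing pile 3 (size 32): 22 XOR 32 = 54
After XOR-ing pile 4 (size 102): 54 XOR 102 = 80
After XOR-ing pile 5 (size 51): 80 XOR 51 = 99
After XOR-ing pile 6 (size 60): 99 XOR 60 = 95
After XOR-ing pile 7 (size 41): 95 XOR 41 = 118
The Nim-value of this position is 118.

118


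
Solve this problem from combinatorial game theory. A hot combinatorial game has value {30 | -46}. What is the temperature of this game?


The game is {30 | -46}, a switch {a | b} with numbers a > b.
Cooling {a | b} by t gives {a - t | b + t}, which stops being hot when a - t = b + t, i.e. at t = (a - b)/2. So the temperature of a switch is (a - b)/2.
Temperature = (Left option - Right option) / 2
= (30 - (-46)) / 2
= 76 / 2
= 38

38


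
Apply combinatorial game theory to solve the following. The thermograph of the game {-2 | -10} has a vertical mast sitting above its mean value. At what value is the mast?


Game = {-2 | -10}, a switch {a | b} with numbers a > b.
Its thermograph has left wall a - t and right wall b + t, which meet at t = (a - b)/2, where both equal (a + b)/2. So the mast (mean value) is at (a + b)/2.
Mean = (-2 + (-10))/2 = -12/2 = -6

-6


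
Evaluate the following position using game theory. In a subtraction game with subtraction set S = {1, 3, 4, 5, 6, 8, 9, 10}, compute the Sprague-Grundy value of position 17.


The subtraction set is S = {1, 3, 4, 5, 6, 8, 9, 10}.
G(k) = mex{ G(k - s) : s in S, s <= k }. We compute iteratively: G(0) = 0.
G(1) = mex({0}) = 1
G(2) = mex({1}) = 0
G(3) = mex({0}) = 1
G(4) = mex({0, 1}) = 2
G(5) = mex({0, 1, 2}) = 3
G(6) = mex({0, 1, 3}) = 2
G(7) = mex({0, 1, 2}) = 3
G(8) = mex({0, 1, 2, 3}) = 4
G(9) = mex({0, 1, 2, 3, 4}) = 5
G(10) = mex({0, 1, 2, 3, 5}) = 4
G(11) = mex({0, 1, 2, 3, 4}) = 5
G(12) = mex({0, 1, 2, 3, 4, 5}) = 6
G(13) = mex({1, 2, 3, 4, 5, 6}) = 0
G(14) = mex({0, 2, 3, 4, 5}) = 1
G(15) = mex({1, 2, 3, 4, 5, 6}) = 0
G(16) = mex({0, 2, 3, 4, 5, 6}) = 1
G(17) = mex({0, 1, 3, 4, 5, 6}) = 2
Therefore G(17) = 2.

2


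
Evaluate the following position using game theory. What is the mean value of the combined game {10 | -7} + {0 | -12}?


G1 = {10 | -7}, G2 = {0 | -12}
Each is a switch {a | b} with numbers a > b; its mean value is (a + b)/2, and mean value is additive over game sums: m(G1 + G2) = m(G1) + m(G2).
Mean of G1 = (10 + (-7))/2 = 3/2 = 3/2
Mean of G2 = (0 + (-12))/2 = -12/2 = -6
Mean of G1 + G2 = 3/2 + -6 = -9/2

-9/2


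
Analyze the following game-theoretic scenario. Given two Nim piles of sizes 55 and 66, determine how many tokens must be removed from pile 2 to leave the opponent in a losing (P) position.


Piles: 55 and 66
Current XOR: 55 XOR 66 = 117 (non-zero, so this is an N-position).
To make the XOR zero, we need to find a move that balances the piles.
For pile 2 (size 66): target = 66 XOR 117 = 55
We reduce pile 2 from 66 to 55.
Tokens removed: 66 - 55 = 11
Verification: 55 XOR 55 = 0

11


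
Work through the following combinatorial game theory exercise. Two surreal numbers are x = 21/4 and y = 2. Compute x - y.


x = 21/4, y = 2
Converting to common denominator: 4
x = 21/4, y = 8/4
x - y = 21/4 - 2 = 13/4

13/4


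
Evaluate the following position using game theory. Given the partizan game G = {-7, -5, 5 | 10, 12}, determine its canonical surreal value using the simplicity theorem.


Left options: {-7, -5, 5}, max = 5
Right options: {10, 12}, min = 10
All options are numbers and max(Left) < min(Right), so by the simplicity theorem the value is the simplest (earliest-born) number strictly between 5 and 10.
Integers 6 through 9 all lie strictly between 5 and 10.
Among integers, the simplest (lowest birthday = smallest |n|; 0 is born on day 0, +-n on day n) is 6.
No non-integer in the interval can be simpler: if x is a non-integer in the interval, then floor(x) or ceil(x) also lies in the interval (the interval contains an integer), and both are proper prefixes of x's sign expansion, i.e. born earlier. So the game value is 6.
Game value = 6

6


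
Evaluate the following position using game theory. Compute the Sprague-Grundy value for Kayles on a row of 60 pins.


Kayles: a move removes 1 or 2 adjacent pins from a contiguous row.
Removing pins from a row of k leaves two independent rows (a, b) with a + b = k - 1 (one pin) or a + b = k - 2 (two pins); an end removal gives a = 0.
By Sprague-Grundy, G(k) = mex{ G(a) XOR G(b) } over all these splits. G(0) = 0.
G(1): splits (0,0):0^0=0 -> mex({0}) = 1
G(2): splits (0,1):0^1=1 (0,0):0^0=0 -> mex({0, 1}) = 2
G(3): splits (0,2):0^2=2 (1,1):1^1=0 (0,1):0^1=1 -> mex({0, 1, 2}) = 3
G(4): splits (0,3):0^3=3 (1,2):1^2=3 (0,2):0^2=2 (1,1):1^1=0 -> mex({0, 2, 3}) = 1
G(5): splits (0,4):0^1=1 (1,3):1^3=2 (2,2):2^2=0 (0,3):0^3=3 (1,2):1^2=3 -> mex({0, 1, 2, 3}) = 4
G(6) = mex({0, 1, 2, 4}) = 3
G(7) = mex({0, 1, 3, 4, 5}) = 2
G(8) = mex({0, 2, 3, 5, 6}) = 1
G(9) = mex({0, 1, 2, 3, 6, 7}) = 4
G(10) = mex({0, 1, 3, 4, 5, 7}) = 2
G(11) = mex({0, 1, 2, 3, 4, 5}) = 6
G(12) = mex({0, 1, 2, 3, 5, 6, 7}) = 4
G(13) = mex({0, 2, 3, 4, 6, 7}) = 1
G(14) = mex({0, 1, 4, 5, 6, 7}) = 2
G(15) = mex({0, 1, 2, 3, 4, 5, 6}) = 7
G(16) = mex({0, 2, 3, 5, 6, 7}) = 1
G(17) = mex({0, 1, 2, 3, 5, 6, 7}) = 4
G(18) = mex({0, 1, 2, 4, 5, 6}) = 3
G(19) = mex({0, 1, 3, 4, 5, 7}) = 2
G(20) = mex({0, 2, 3, 4, 5, 6, 7}) = 1
G(21) = mex({0, 1, 2, 3, 5, 6, 7}) = 4
G(22) = mex({0, 1, 2, 3, 4, 5, 7}) = 6
G(23) = mex({0, 1, 2, 3, 4, 5, 6}) = 7
G(24) = mex({0, 1, 2, 3, 5, 6, 7}) = 4
G(25) = mex({0, 2, 3, 4, 6, 7}) = 1
G(26) = mex({0, 1, 3, 4, 5, 6, 7}) = 2
G(27) = mex({0, 1, 2, 3, 4, 5, 6, 7}) = 8
G(28) = mex({0, 1, 2, 3, 4, 6, 7, 8}) = 5
G(29) = mex({0, 1, 2, 3, 5, 6, 7, 8, 9}) = 4
G(30) = mex({0, 1, 2, 3, 4, 5, 6, 9, 10}) = 7
G(31) = mex({0, 1, 3, 4, 5, 7, 10, 11}) = 2
G(32) = mex({0, 2, 3, 4, 5, 6, 7, 9, 11}) = 1
G(33) = mex({0, 1, 2, 3, 4, 5, 6, 7, 9, 12}) = 8
G(34) = mex({0, 1, 2, 3, 4, 5, 7, 8, 11, 12}) = 6
G(35) = mex({0, 1, 2, 3, 4, 5, 6, 8, 9, 10, 11}) = 7
G(36) = mex({0, 1, 2, 3, 5, 6, 7, 9, 10}) = 4
G(37) = mex({0, 2, 3, 4, 6, 7, 9, 10, 11, 12}) = 1
G(38) = mex({0, 1, 3, 4, 5, 6, 7, 9, 10, 11, 12}) = 2
G(39) = mex({0, 1, 2, 4, 5, 6, 7, 9, 10, 12, 14}) = 3
G(40) = mex({0, 2, 3, 4, 6, 7, 11, 12, 14}) = 1
G(41) = mex({0, 1, 2, 3, 5, 6, 7, 9, 10, 11, 12}) = 4
G(42) = mex({0, 1, 2, 3, 4, 5, 6, 9, 10}) = 7
G(43) = mex({0, 1, 3, 4, 5, 7, 9, 10, 12, 15}) = 2
G(44) = mex({0, 2, 3, 4, 5, 6, 7, 9, 10, 12, 15}) = 1
G(45) = mex({0, 1, 2, 3, 4, 5, 6, 7, 9, 10, 12, 14}) = 8
G(46) = mex({0, 1, 3, 4, 5, 7, 8, 11, 12, 14}) = 2
G(47) = mex({0, 1, 2, 3, 4, 5, 6, 8, 9, 10, 11, 12}) = 7
G(48) = mex({0, 1, 2, 3, 5, 6, 7, 9, 10}) = 4
G(49) = mex({0, 2, 3, 4, 6, 7, 9, 10, 11, 12, 15}) = 1
G(50) = mex({0, 1, 4, 5, 6, 7, 9, 11, 12, 14, 15}) = 2
G(51) = mex({0, 1, 2, 3, 4, 5, 6, 7, 9, 12, 14, 15}) = 8
G(52) = mex({0, 2, 3, 4, 5, 6, 7, 8, 11, 12, 15}) = 1
G(53) = mex({0, 1, 2, 3, 5, 6, 7, 8, 9, 10, 11, 12}) = 4
G(54) = mex({0, 1, 2, 3, 4, 5, 6, 9, 10}) = 7
G(55) = mex({0, 1, 3, 4, 5, 7, 9, 10, 11, 12}) = 2
G(56) = mex({0, 2, 3, 4, 5, 6, 7, 9, 10, 11, 12, 13, 14}) = 1
G(57) = mex({0, 1, 2, 3, 5, 6, 7, 9, 10, 12, 13, 14, 15}) = 4
G(58) = mex({0, 1, 3, 4, 5, 7, 11, 12, 14, 15}) = 2
G(59) = mex({0, 1, 2, 3, 4, 5, 6, 9, 10, 11, 12, 15}) = 7
G(60) = mex({0, 1, 2, 3, 5, 6, 7, 9, 10}) = 4
Therefore G(60) = 4.

4


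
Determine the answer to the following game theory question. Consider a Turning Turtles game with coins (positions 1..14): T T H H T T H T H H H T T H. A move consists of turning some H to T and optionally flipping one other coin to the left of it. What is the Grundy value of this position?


Coins: T T H H T T H T H H H T T H
Key fact: a single head at position k behaves exactly like a Nim heap of size k (turning it to T and optionally flipping a coin at j < k corresponds to moving the heap from k to j, or to 0), and heads combine as a disjunctive sum (two heads at the same place would cancel, matching j XOR j = 0). So the Nim-value is the XOR of the 1-indexed positions of the heads.
Face-up positions (1-indexed): [3, 4, 7, 9, 10, 11, 14]
XOR 0 with 3: 0 XOR 3 = 3
XOR 3 with 4: 3 XOR 4 = 7
XOR 7 with 7: 7 XOR 7 = 0
XOR 0 with 9: 0 XOR 9 = 9
XOR 9 with 10: 9 XOR 10 = 3
XOR 3 with 11: 3 XOR 11 = 8
XOR 8 with 14: 8 XOR 14 = 6
Nim-value = 6

6


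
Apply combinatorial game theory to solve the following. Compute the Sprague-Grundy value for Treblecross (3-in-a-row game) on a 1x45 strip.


Treblecross: place X on empty cells; 3-in-a-row wins.
Playing within two cells of an existing X lets the opponent win at once, so sensible play treats the cells i-2..i+2 around each X as dead. The player left with no safe cell loses, so this is a normal-play take-away game on strips of safe cells.
Placing X at cell i (0-indexed) of a strip of k safe cells leaves independent strips of sizes max(0, i-2) and max(0, k-i-3). Hence G(k) = mex{ G(max(0,i-2)) XOR G(max(0,k-i-3)) : 0 <= i < k }, with G(0) = 0.
G(1): splits (0,0):0^0=0 -> mex({0}) = 1
G(2): splits (0,0):0^0=0 -> mex({0}) = 1
G(3): splits (0,0):0^0=0 -> mex({0}) = 1
G(4): splits (0,1):0^1=1 (0,0):0^0=0 -> mex({0, 1}) = 2
G(5): splits (0,2):0^1=1 (0,1):0^1=1 (0,0):0^0=0 -> mex({0, 1}) = 2
G(6) = mex({1}) = 0
G(7) = mex({0, 1, 2}) = 3
G(8) = mex({0, 1, 2}) = 3
G(9) = mex({0, 2}) = 1
G(10) = mex({0, 2, 3}) = 1
G(11) = mex({0, 3}) = 1
G(12) = mex({1, 3}) = 0
G(13) = mex({0, 1, 2, 3}) = 4
G(14) = mex({0, 1, 2}) = 3
G(15) = mex({0, 1, 2}) = 3
G(16) = mex({0, 1, 2, 4}) = 3
G(17) = mex({0, 1, 3, 4}) = 2
G(18) = mex({0, 1, 3, 4}) = 2
G(19) = mex({0, 1, 3, 5}) = 2
G(20) = mex({0, 1, 2, 3, 5}) = 4
G(21) = mex({0, 1, 2, 3, 5}) = 4
G(22) = mex({1, 2, 6}) = 0
G(23) = mex({0, 1, 2, 3, 4, 6}) = 5
G(24) = mex({0, 1, 2, 3, 4}) = 5
G(25) = mex({0, 1, 3, 4, 7}) = 2
G(26) = mex({0, 1, 3, 4, 5, 7}) = 2
G(27) = mex({0, 1, 3, 5}) = 2
G(28) = mex({0, 1, 2, 5}) = 3
G(29) = mex({0, 1, 2, 4, 5, 6}) = 3
G(30) = mex({1, 2, 4, 6}) = 0
G(31) = mex({0, 1, 2, 3, 4, 6}) = 5
G(32) = mex({1, 2, 3, 4, 7}) = 0
G(33) = mex({0, 3, 7}) = 1
G(34) = mex({0, 2, 3, 5, 7}) = 1
G(35) = mex({0, 2, 3, 5, 6}) = 1
G(36) = mex({0, 1, 2, 5, 6}) = 3
G(37) = mex({0, 1, 2, 4, 5, 6}) = 3
G(38) = mex({0, 1, 2, 4}) = 3
G(39) = mex({0, 1, 2, 3, 4, 7}) = 5
G(40) = mex({0, 1, 2, 3, 4, 5, 7}) = 6
G(41) = mex({0, 1, 2, 3, 5, 7}) = 4
G(42) = mex({0, 1, 2, 3, 5, 6, 7}) = 4
G(43) = mex({0, 2, 3, 5, 6}) = 1
G(44) = mex({1, 2, 3, 4, 5, 6}) = 0
G(45) = mex({0, 1, 2, 3, 4, 6, 7}) = 5
Therefore G(45) = 5.

5


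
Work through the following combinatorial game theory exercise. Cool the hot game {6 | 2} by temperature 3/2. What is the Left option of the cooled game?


Original game: {6 | 2} (a switch {a | b} with a > b).
Cooling by t (for t below the temperature (a - b)/2 = 2) taxes each move by t: {a | b} cooled by t is {a - t | b + t}.
Cooling amount: t = 3/2
Cooled Left option: 6 - 3/2 = 9/2
Cooled Right option: 2 + 3/2 = 7/2
Cooled game: {9/2 | 7/2}
Left option = 9/2

9/2


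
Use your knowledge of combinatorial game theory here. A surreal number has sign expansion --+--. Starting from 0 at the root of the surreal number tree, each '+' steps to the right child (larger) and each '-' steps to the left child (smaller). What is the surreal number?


Sign expansion: --+--
Rule: track bounds (lo, hi), initially (-inf, +inf). On '+', the current value becomes lo and we move to the simplest number in (value, hi): value + 1 if hi = +inf, otherwise the midpoint (value + hi)/2. On '-', the current value becomes hi and we move to value - 1 if lo = -inf, otherwise the midpoint (lo + value)/2.
Start at 0.
Step 1: sign = -, move left. Bounds: (-inf, 0). Value = -1
Step 2: sign = -, move left. Bounds: (-inf, -1). Value = -2
Step 3: sign = +, move right. Bounds: (-2, -1). Value = -3/2
Step 4: sign = -, move left. Bounds: (-2, -3/2). Value = -7/4
Step 5: sign = -, move left. Bounds: (-2, -7/4). Value = -15/8
The surreal number with sign expansion --+-- is -15/8.

-15/8


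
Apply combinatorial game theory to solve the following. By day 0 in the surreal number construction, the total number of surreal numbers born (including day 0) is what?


Day 0: {|} = 0 is born. Count = 1.
Day n: the number of surreal numbers born by day n is 2^(n+1) - 1.
By day 0: 2^1 - 1 = 1
By day 0: 1 surreal numbers.

1


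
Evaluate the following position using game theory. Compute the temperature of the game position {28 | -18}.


The game is {28 | -18}, a switch {a | b} with numbers a > b.
Cooling {a | b} by t gives {a - t | b + t}, which stops being hot when a - t = b + t, i.e. at t = (a - b)/2. So the temperature of a switch is (a - b)/2.
Temperature = (Left option - Right option) / 2
= (28 - (-18)) / 2
= 46 / 2
= 23

23


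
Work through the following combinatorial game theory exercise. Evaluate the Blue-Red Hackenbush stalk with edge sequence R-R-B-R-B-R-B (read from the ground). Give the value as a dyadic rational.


Edges (from ground): R-R-B-R-B-R-B
By Berlekamp's sign-expansion rule, a Blue-Red Hackenbush stalk has the value of the surreal number whose sign sequence is the edge sequence with B -> + and R -> -.
Sign sequence: --+-+-+
Trace the sign expansion in the surreal number tree, starting from 0:
Edge 1: R (sign -) -> bounds (-inf, 0), value = -1
Edge 2: R (sign -) -> bounds (-inf, -1), value = -2
Edge 3: B (sign +) -> bounds (-2, -1), value = -3/2
Edge 4: R (sign -) -> bounds (-2, -3/2), value = -7/4
Edge 5: B (sign +) -> bounds (-7/4, -3/2), value = -13/8
Edge 6: R (sign -) -> bounds (-7/4, -13/8), value = -27/16
Edge 7: B (sign +) -> bounds (-27/16, -13/8), value = -53/32
Game value = -53/32

-53/32


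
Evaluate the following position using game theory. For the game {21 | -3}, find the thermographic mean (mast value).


Game = {21 | -3}, a switch {a | b} with numbers a > b.
Its thermograph has left wall a - t and right wall b + t, which meet at t = (a - b)/2, where both equal (a + b)/2. So the mast (mean value) is at (a + b)/2.
Mean = (21 + (-3))/2 = 18/2 = 9

9


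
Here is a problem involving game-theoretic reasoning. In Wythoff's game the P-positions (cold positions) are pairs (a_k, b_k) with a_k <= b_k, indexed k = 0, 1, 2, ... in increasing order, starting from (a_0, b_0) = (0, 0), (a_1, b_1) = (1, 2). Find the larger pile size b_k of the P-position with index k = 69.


By Wythoff's theorem, a_k = floor(k * phi) and b_k = floor(k * phi^2) = a_k + k, where phi = (1 + sqrt(5))/2 is the golden ratio.
phi = (1 + sqrt(5))/2 = 1.618034
phi^2 = phi + 1 = 2.618034
k = 69
k * phi^2 = 69 * 2.618034 = 180.644345
b_69 = floor(k * phi^2) = 180 (check: a_69 + k = 111 + 69 = 180)

180


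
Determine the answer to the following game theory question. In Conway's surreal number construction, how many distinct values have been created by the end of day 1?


Day 0: {|} = 0 is born. Count = 1.
Day n: the number of surreal numbers born by day n is 2^(n+1) - 1.
By day 0: 2^1 - 1 = 1
By day 1: 2^2 - 1 = 3
By day 1: 3 surreal numbers.

3


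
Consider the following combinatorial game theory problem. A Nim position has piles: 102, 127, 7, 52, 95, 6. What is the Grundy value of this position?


We need the XOR (exclusive or) of all pile sizes.
After XOR-ing pile 1 (size 102): 0 XOR 102 = 102
After XOR-ing pile 2 (size 127): 102 XOR 127 = 25
After XOR-ing pile 3 (size 7): 25 XOR 7 = 30
After XOR-ing pile 4 (size 52): 30 XOR 52 = 42
After XOR-ing pile 5 (size 95): 42 XOR 95 = 117
After XOR-ing pile 6 (size 6): 117 XOR 6 = 115
The Nim-value of this position is 115.

115


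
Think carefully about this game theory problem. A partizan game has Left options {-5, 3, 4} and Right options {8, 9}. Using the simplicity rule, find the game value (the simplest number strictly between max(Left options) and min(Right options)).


Left options: {-5, 3, 4}, max = 4
Right options: {8, 9}, min = 8
All options are numbers and max(Left) < min(Right), so by the simplicity theorem the value is the simplest (earliest-born) number strictly between 4 and 8.
Integers 5 through 7 all lie strictly between 4 and 8.
Among integers, the simplest (lowest birthday = smallest |n|; 0 is born on day 0, +-n on day n) is 5.
No non-integer in the interval can be simpler: if x is a non-integer in the interval, then floor(x) or ceil(x) also lies in the interval (the interval contains an integer), and both are proper prefixes of x's sign expansion, i.e. born earlier. So the game value is 5.
Game value = 5

5


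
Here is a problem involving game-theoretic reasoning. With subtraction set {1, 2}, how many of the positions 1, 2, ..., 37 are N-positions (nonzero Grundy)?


Subtraction set S = {1, 2}, so G(n) = n mod 3.
G(n) = 0 when n is a multiple of 3.
Multiples of 3 in [1, 37]: 12
N-positions (nonzero Grundy) = 37 - 12 = 25

25


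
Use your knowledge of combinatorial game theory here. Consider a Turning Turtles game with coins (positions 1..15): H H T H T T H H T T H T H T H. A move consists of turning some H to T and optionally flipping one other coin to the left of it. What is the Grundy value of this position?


Coins: H H T H T T H H T T H T H T H
Key fact: a single head at position k behaves exactly like a Nim heap of size k (turning it to T and optionally flipping a coin at j < k corresponds to moving the heap from k to j, or to 0), and heads combine as a disjunctive sum (two heads at the same place would cancel, matching j XOR j = 0). So the Nim-value is the XOR of the 1-indexed positions of the heads.
Face-up positions (1-indexed): [1, 2, 4, 7, 8, 11, 13, 15]
XOR 0 with 1: 0 XOR 1 = 1
XOR 1 with 2: 1 XOR 2 = 3
XOR 3 with 4: 3 XOR 4 = 7
XOR 7 with 7: 7 XOR 7 = 0
XOR 0 with 8: 0 XOR 8 = 8
XOR 8 with 11: 8 XOR 11 = 3
XOR 3 with 13: 3 XOR 13 = 14
XOR 14 with 15: 14 XOR 15 = 1
Nim-value = 1

1


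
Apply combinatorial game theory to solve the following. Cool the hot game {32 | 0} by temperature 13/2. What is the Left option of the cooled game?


Original game: {32 | 0} (a switch {a | b} with a > b).
Cooling by t (for t below the temperature (a - b)/2 = 16) taxes each move by t: {a | b} cooled by t is {a - t | b + t}.
Cooling amount: t = 13/2
Cooled Left option: 32 - 13/2 = 51/2
Cooled Right option: 0 + 13/2 = 13/2
Cooled game: {51/2 | 13/2}
Left option = 51/2

51/2


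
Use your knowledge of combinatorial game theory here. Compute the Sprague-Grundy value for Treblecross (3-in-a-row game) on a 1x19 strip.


Treblecross: place X on empty cells; 3-in-a-row wins.
Playing within two cells of an existing X lets the opponent win at once, so sensible play treats the cells i-2..i+2 around each X as dead. The player left with no safe cell loses, so this is a normal-play take-away game on strips of safe cells.
Placing X at cell i (0-indexed) of a strip of k safe cells leaves independent strips of sizes max(0, i-2) and max(0, k-i-3). Hence G(k) = mex{ G(max(0,i-2)) XOR G(max(0,k-i-3)) : 0 <= i < k }, with G(0) = 0.
G(1): splits (0,0):0^0=0 -> mex({0}) = 1
G(2): splits (0,0):0^0=0 -> mex({0}) = 1
G(3): splits (0,0):0^0=0 -> mex({0}) = 1
G(4): splits (0,1):0^1=1 (0,0):0^0=0 -> mex({0, 1}) = 2
G(5): splits (0,2):0^1=1 (0,1):0^1=1 (0,0):0^0=0 -> mex({0, 1}) = 2
G(6) = mex({1}) = 0
G(7) = mex({0, 1, 2}) = 3
G(8) = mex({0, 1, 2}) = 3
G(9) = mex({0, 2}) = 1
G(10) = mex({0, 2, 3}) = 1
G(11) = mex({0, 3}) = 1
G(12) = mex({1, 3}) = 0
G(13) = mex({0, 1, 2, 3}) = 4
G(14) = mex({0, 1, 2}) = 3
G(15) = mex({0, 1, 2}) = 3
G(16) = mex({0, 1, 2, 4}) = 3
G(17) = mex({0, 1, 3, 4}) = 2
G(18) = mex({0, 1, 3, 4}) = 2
G(19) = mex({0, 1, 3, 5}) = 2
Therefore G(19) = 2.

2


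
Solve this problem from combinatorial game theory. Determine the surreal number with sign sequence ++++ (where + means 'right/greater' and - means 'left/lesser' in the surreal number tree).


Sign expansion: ++++
Rule: track bounds (lo, hi), initially (-inf, +inf). On '+', the current value becomes lo and we move to the simplest number in (value, hi): value + 1 if hi = +inf, otherwise the midpoint (value + hi)/2. On '-', the current value becomes hi and we move to value - 1 if lo = -inf, otherwise the midpoint (lo + value)/2.
Start at 0.
Step 1: sign = +, move right. Bounds: (0, +inf). Value = 1
Step 2: sign = +, move right. Bounds: (1, +inf). Value = 2
Step 3: sign = +, move right. Bounds: (2, +inf). Value = 3
Step 4: sign = +, move right. Bounds: (3, +inf). Value = 4
The surreal number with sign expansion ++++ is 4.

4


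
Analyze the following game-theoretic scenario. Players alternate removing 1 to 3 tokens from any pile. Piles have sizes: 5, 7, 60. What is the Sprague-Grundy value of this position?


Subtraction set: {1, 2, 3}
For this subtraction set, G(n) = n mod 4 (period = max + 1 = 4).
Pile 1 (size 5): G(5) = 5 mod 4 = 1
Pile 2 (size 7): G(7) = 7 mod 4 = 3
Pile 3 (size 60): G(60) = 60 mod 4 = 0
Total Grundy value = XOR of all: 1 XOR 3 XOR 0 = 2

2


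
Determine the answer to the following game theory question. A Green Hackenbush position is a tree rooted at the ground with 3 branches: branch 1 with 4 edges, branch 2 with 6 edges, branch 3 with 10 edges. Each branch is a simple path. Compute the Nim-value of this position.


The tree has 3 branches from the ground vertex.
In Green Hackenbush, the Nim-value of a simple path of length k is k.
Branch 1: length 4, Nim-value = 4
Branch 2: length 6, Nim-value = 6
Branch 3: length 10, Nim-value = 10
Total Nim-value = XOR of all branch values:
0 XOR 4 = 4
4 XOR 6 = 2
2 XOR 10 = 8
Nim-value of the tree = 8

8


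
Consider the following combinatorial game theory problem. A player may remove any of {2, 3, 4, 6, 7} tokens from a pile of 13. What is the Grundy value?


The subtraction set is S = {2, 3, 4, 6, 7}.
G(k) = mex{ G(k - s) : s in S, s <= k }. We compute iteratively: G(0) = 0.
G(1) = mex({}) = 0
G(2) = mex({0}) = 1
G(3) = mex({0}) = 1
G(4) = mex({0, 1}) = 2
G(5) = mex({0, 1}) = 2
G(6) = mex({0, 1, 2}) = 3
G(7) = mex({0, 1, 2}) = 3
G(8) = mex({0, 1, 2, 3}) = 4
G(9) = mex({1, 2, 3}) = 0
G(10) = mex({1, 2, 3, 4}) = 0
G(11) = mex({0, 2, 3, 4}) = 1
G(12) = mex({0, 2, 3, 4}) = 1
G(13) = mex({0, 1, 3}) = 2
Therefore G(13) = 2.

2


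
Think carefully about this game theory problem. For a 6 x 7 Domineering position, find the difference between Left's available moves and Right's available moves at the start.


Board is 6 x 7 (rows x cols).
Left (vertical) placements: (rows-1) * cols = 5 * 7 = 35
Right (horizontal) placements: rows * (cols-1) = 6 * 6 = 36
Advantage = Left - Right = 35 - 36 = -1

-1


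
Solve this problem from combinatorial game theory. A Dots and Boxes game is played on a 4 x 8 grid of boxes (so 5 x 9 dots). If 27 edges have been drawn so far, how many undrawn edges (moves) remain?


Grid: 4 x 8 boxes, i.e. 5 rows and 9 columns of dots.
Horizontal edges: (rows + 1) * cols = 5 * 8 = 40
Vertical edges: rows * (cols + 1) = 4 * 9 = 36
Total edges: 40 + 36 = 76
Edges drawn: 27
Remaining: 76 - 27 = 49

49


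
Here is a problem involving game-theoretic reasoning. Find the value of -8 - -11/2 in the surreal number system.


x = -8, y = -11/2
Converting to common denominator: 2
x = -16/2, y = -11/2
x - y = -8 - -11/2 = -5/2

-5/2


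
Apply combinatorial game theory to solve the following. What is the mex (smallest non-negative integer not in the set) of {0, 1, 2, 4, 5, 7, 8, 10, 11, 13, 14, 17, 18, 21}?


Set = {0, 1, 2, 4, 5, 7, 8, 10, 11, 13, 14, 17, 18, 21}
0 is in the set.
1 is in the set.
2 is in the set.
3 is NOT in the set. This is the mex.
mex = 3

3


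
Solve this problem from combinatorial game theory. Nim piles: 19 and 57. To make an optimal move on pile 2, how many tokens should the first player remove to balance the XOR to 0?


Piles: 19 and 57
Current XOR: 19 XOR 57 = 42 (non-zero, so this is an N-position).
To make the XOR zero, we need to find a move that balances the piles.
For pile 2 (size 57): target = 57 XOR 42 = 19
We reduce pile 2 from 57 to 19.
Tokens removed: 57 - 19 = 38
Verification: 19 XOR 19 = 0

38


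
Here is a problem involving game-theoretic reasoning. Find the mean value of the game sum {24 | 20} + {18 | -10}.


G1 = {24 | 20}, G2 = {18 | -10}
Each is a switch {a | b} with numbers a > b; its mean value is (a + b)/2, and mean value is additive over game sums: m(G1 + G2) = m(G1) + m(G2).
Mean of G1 = (24 + (20))/2 = 44/2 = 22
Mean of G2 = (18 + (-10))/2 = 8/2 = 4
Mean of G1 + G2 = 22 + 4 = 26

26


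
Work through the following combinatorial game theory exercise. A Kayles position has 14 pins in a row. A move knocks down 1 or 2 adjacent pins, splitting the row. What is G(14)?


Kayles: a move removes 1 or 2 adjacent pins from a contiguous row.
Removing pins from a row of k leaves two independent rows (a, b) with a + b = k - 1 (one pin) or a + b = k - 2 (two pins); an end removal gives a = 0.
By Sprague-Grundy, G(k) = mex{ G(a) XOR G(b) } over all these splits. G(0) = 0.
G(1): splits (0,0):0^0=0 -> mex({0}) = 1
G(2): splits (0,1):0^1=1 (0,0):0^0=0 -> mex({0, 1}) = 2
G(3): splits (0,2):0^2=2 (1,1):1^1=0 (0,1):0^1=1 -> mex({0, 1, 2}) = 3
G(4): splits (0,3):0^3=3 (1,2):1^2=3 (0,2):0^2=2 (1,1):1^1=0 -> mex({0, 2, 3}) = 1
G(5): splits (0,4):0^1=1 (1,3):1^3=2 (2,2):2^2=0 (0,3):0^3=3 (1,2):1^2=3 -> mex({0, 1, 2, 3}) = 4
G(6) = mex({0, 1, 2, 4}) = 3
G(7) = mex({0, 1, 3, 4, 5}) = 2
G(8) = mex({0, 2, 3, 5, 6}) = 1
G(9) = mex({0, 1, 2, 3, 6, 7}) = 4
G(10) = mex({0, 1, 3, 4, 5, 7}) = 2
G(11) = mex({0, 1, 2, 3, 4, 5}) = 6
G(12) = mex({0, 1, 2, 3, 5, 6, 7}) = 4
G(13) = mex({0, 2, 3, 4, 6, 7}) = 1
G(14) = mex({0, 1, 4, 5, 6, 7}) = 2
Therefore G(14) = 2.

2


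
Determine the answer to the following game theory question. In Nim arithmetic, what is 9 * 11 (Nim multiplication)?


Nim multiplication is bilinear over XOR: (u XOR v) * w = (u*w) XOR (v*w).
So we split each operand into its bit components and XOR the pairwise Nim products.
9 = 1 + 8 (as XOR of powers of 2).
11 = 1 + 2 + 8 (as XOR of powers of 2).
Using the standard Nim-product table on single bits:
  2*2 = 3,   2*4 = 8,   2*8 = 12,
  4*4 = 6,   4*8 = 11,  8*8 = 13,
and  1*x = x (identity), k*l = l*k (commutative).
Pairwise Nim products:
  1 * 1 = 1
  1 * 2 = 2
  1 * 8 = 8
  8 * 1 = 8
  8 * 2 = 12
  8 * 8 = 13
XOR them: 1 XOR 2 XOR 8 XOR 8 XOR 12 XOR 13 = 2.
Result: 9 * 11 = 2 (in Nim).

2


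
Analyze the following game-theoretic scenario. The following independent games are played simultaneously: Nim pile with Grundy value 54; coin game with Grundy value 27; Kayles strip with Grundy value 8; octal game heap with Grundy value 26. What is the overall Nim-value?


By the Sprague-Grundy theorem, the Grundy value of a sum of games is the XOR of individual Grundy values.
Nim pile: Grundy value = 54. Running XOR: 0 XOR 54 = 54
coin game: Grundy value = 27. Running XOR: 54 XOR 27 = 45
Kayles strip: Grundy value = 8. Running XOR: 45 XOR 8 = 37
octal game heap: Grundy value = 26. Running XOR: 37 XOR 26 = 63
The combined Grundy value is 63.

63


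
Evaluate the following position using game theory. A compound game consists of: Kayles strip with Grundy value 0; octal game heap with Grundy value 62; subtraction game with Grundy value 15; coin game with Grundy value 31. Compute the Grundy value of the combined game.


By the Sprague-Grundy theorem, the Grundy value of a sum of games is the XOR of individual Grundy values.
Kayles strip: Grundy value = 0. Running XOR: 0 XOR 0 = 0
octal game heap: Grundy value = 62. Running XOR: 0 XOR 62 = 62
subtraction game: Grundy value = 15. Running XOR: 62 XOR 15 = 49
coin game: Grundy value = 31. Running XOR: 49 XOR 31 = 46
The combined Grundy value is 46.

46


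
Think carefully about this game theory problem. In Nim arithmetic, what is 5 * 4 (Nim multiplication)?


Nim multiplication is bilinear over XOR: (u XOR v) * w = (u*w) XOR (v*w).
So we split each operand into its bit components and XOR the pairwise Nim products.
5 = 1 + 4 (as XOR of powers of 2).
4 = 4 (as XOR of powers of 2).
Using the standard Nim-product table on single bits:
  2*2 = 3,   2*4 = 8,   2*8 = 12,
  4*4 = 6,   4*8 = 11,  8*8 = 13,
and  1*x = x (identity), k*l = l*k (commutative).
Pairwise Nim products:
  1 * 4 = 4
  4 * 4 = 6
XOR them: 4 XOR 6 = 2.
Result: 5 * 4 = 2 (in Nim).

2


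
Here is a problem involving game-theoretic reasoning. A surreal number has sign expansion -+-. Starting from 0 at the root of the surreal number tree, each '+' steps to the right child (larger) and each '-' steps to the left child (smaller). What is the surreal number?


Sign expansion: -+-
Rule: track bounds (lo, hi), initially (-inf, +inf). On '+', the current value becomes lo and we move to the simplest number in (value, hi): value + 1 if hi = +inf, otherwise the midpoint (value + hi)/2. On '-', the current value becomes hi and we move to value - 1 if lo = -inf, otherwise the midpoint (lo + value)/2.
Start at 0.
Step 1: sign = -, move left. Bounds: (-inf, 0). Value = -1
Step 2: sign = +, move right. Bounds: (-1, 0). Value = -1/2
Step 3: sign = -, move left. Bounds: (-1, -1/2). Value = -3/4
The surreal number with sign expansion -+- is -3/4.

-3/4


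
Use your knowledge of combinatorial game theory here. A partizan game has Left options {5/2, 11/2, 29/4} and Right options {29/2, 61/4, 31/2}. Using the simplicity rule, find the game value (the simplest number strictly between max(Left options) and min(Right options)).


Left options: {5/2, 11/2, 29/4}, max = 29/4
Right options: {29/2, 61/4, 31/2}, min = 29/2
All options are numbers and max(Left) < min(Right), so by the simplicity theorem the value is the simplest (earliest-born) number strictly between 29/4 and 29/2.
Integers 8 through 14 all lie strictly between 29/4 and 29/2.
Among integers, the simplest (lowest birthday = smallest |n|; 0 is born on day 0, +-n on day n) is 8.
No non-integer in the interval can be simpler: if x is a non-integer in the interval, then floor(x) or ceil(x) also lies in the interval (the interval contains an integer), and both are proper prefixes of x's sign expansion, i.e. born earlier. So the game value is 8.
Game value = 8

8


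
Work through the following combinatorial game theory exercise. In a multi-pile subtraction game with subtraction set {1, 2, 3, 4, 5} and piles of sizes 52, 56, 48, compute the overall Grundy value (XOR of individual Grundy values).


Subtraction set: {1, 2, 3, 4, 5}
For this subtraction set, G(n) = n mod 6 (period = max + 1 = 6).
Pile 1 (size 52): G(52) = 52 mod 6 = 4
Pile 2 (size 56): G(56) = 56 mod 6 = 2
Pile 3 (size 48): G(48) = 48 mod 6 = 0
Total Grundy value = XOR of all: 4 XOR 2 XOR 0 = 6

6


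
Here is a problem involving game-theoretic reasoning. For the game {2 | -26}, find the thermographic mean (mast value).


Game = {2 | -26}, a switch {a | b} with numbers a > b.
Its thermograph has left wall a - t and right wall b + t, which meet at t = (a - b)/2, where both equal (a + b)/2. So the mast (mean value) is at (a + b)/2.
Mean = (2 + (-26))/2 = -24/2 = -12

-12


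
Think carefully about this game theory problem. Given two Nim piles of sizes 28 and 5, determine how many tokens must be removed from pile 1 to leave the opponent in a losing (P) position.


Piles: 28 and 5
Current XOR: 28 XOR 5 = 25 (non-zero, so this is an N-position).
To make the XOR zero, we need to find a move that balances the piles.
For pile 1 (size 28): target = 28 XOR 25 = 5
We reduce pile 1 from 28 to 5.
Tokens removed: 28 - 5 = 23
Verification: 5 XOR 5 = 0

23


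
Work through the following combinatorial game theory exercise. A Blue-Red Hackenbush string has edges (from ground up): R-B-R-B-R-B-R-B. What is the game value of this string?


Edges (from ground): R-B-R-B-R-B-R-B
By Berlekamp's sign-expansion rule, a Blue-Red Hackenbush stalk has the value of the surreal number whose sign sequence is the edge sequence with B -> + and R -> -.
Sign sequence: -+-+-+-+
Trace the sign expansion in the surreal number tree, starting from 0:
Edge 1: R (sign -) -> bounds (-inf, 0), value = -1
Edge 2: B (sign +) -> bounds (-1, 0), value = -1/2
Edge 3: R (sign -) -> bounds (-1, -1/2), value = -3/4
Edge 4: B (sign +) -> bounds (-3/4, -1/2), value = -5/8
Edge 5: R (sign -) -> bounds (-3/4, -5/8), value = -11/16
Edge 6: B (sign +) -> bounds (-11/16, -5/8), value = -21/32
Edge 7: R (sign -) -> bounds (-11/16, -21/32), value = -43/64
Edge 8: B (sign +) -> bounds (-43/64, -21/32), value = -85/128
Game value = -85/128

-85/128


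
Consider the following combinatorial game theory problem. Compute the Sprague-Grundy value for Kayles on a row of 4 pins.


Kayles: a move removes 1 or 2 adjacent pins from a contiguous row.
Removing pins from a row of k leaves two independent rows (a, b) with a + b = k - 1 (one pin) or a + b = k - 2 (two pins); an end removal gives a = 0.
By Sprague-Grundy, G(k) = mex{ G(a) XOR G(b) } over all these splits. G(0) = 0.
G(1): splits (0,0):0^0=0 -> mex({0}) = 1
G(2): splits (0,1):0^1=1 (0,0):0^0=0 -> mex({0, 1}) = 2
G(3): splits (0,2):0^2=2 (1,1):1^1=0 (0,1):0^1=1 -> mex({0, 1, 2}) = 3
G(4): splits (0,3):0^3=3 (1,2):1^2=3 (0,2):0^2=2 (1,1):1^1=0 -> mex({0, 2, 3}) = 1
Therefore G(4) = 1.

1


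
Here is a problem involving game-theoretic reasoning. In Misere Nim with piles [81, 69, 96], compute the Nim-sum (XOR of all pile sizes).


We need the XOR (exclusive or) of all pile sizes.
After XOR-ing pile 1 (size 81): 0 XOR 81 = 81
After XOR-ing pile 2 (size 69): 81 XOR 69 = 20
After XOR-ing pile 3 (size 96): 20 XOR 96 = 116
The Nim-value of this position is 116.

116


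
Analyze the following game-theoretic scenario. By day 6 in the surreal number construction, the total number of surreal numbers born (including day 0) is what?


Day 0: {|} = 0 is born. Count = 1.
Day n: the number of surreal numbers born by day n is 2^(n+1) - 1.
By day 0: 2^1 - 1 = 1
By day 1: 2^2 - 1 = 3
By day 2: 2^3 - 1 = 7
By day 3: 2^4 - 1 = 15
By day 4: 2^5 - 1 = 31
By day 5: 2^6 - 1 = 63
By day 6: 2^7 - 1 = 127
By day 6: 127 surreal numbers.

127


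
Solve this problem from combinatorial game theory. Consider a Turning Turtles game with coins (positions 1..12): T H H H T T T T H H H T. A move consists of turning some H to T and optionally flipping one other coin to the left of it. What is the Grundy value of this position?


Coins: T H H H T T T T H H H T
Key fact: a single head at position k behaves exactly like a Nim heap of size k (turning it to T and optionally flipping a coin at j < k corresponds to moving the heap from k to j, or to 0), and heads combine as a disjunctive sum (two heads at the same place would cancel, matching j XOR j = 0). So the Nim-value is the XOR of the 1-indexed positions of the heads.
Face-up positions (1-indexed): [2, 3, 4, 9, 10, 11]
XOR 0 with 2: 0 XOR 2 = 2
XOR 2 with 3: 2 XOR 3 = 1
XOR 1 with 4: 1 XOR 4 = 5
XOR 5 with 9: 5 XOR 9 = 12
XOR 12 with 10: 12 XOR 10 = 6
XOR 6 with 11: 6 XOR 11 = 13
Nim-value = 13

13
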